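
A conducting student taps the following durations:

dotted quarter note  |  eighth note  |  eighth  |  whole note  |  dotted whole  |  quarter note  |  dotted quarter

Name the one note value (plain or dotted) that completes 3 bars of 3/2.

3 bars of 3/2 = 36 eighth notes.
Working in eighth notes: dotted quarter note = 3; eighth note = 1; eighth = 1; whole note = 8; dotted whole = 12; quarter note = 2; dotted quarter = 3.
Sum: 3 + 1 + 1 + 8 + 12 + 2 + 3 = 30.
Remaining: 36 − 30 = 6 eighth notes, which is a dotted half note.

dotted half note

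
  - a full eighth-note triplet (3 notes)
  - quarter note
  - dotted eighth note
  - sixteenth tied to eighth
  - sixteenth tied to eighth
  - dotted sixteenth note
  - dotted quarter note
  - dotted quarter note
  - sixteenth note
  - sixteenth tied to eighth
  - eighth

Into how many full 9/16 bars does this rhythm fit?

4

One bar of 9/16 = 18 thirty-second notes.
Express everything in thirty-second notes: a full eighth-note triplet (3 notes) (three triplet eighths span one quarter) = 8; quarter note = 8; dotted eighth note = 6; sixteenth tied to eighth (sixteenth + eighth) = 6; sixteenth tied to eighth (sixteenth + eighth) = 6; dotted sixteenth note = 3; dotted quarter note = 12; dotted quarter note = 12; sixteenth note = 2; sixteenth tied to eighth (sixteenth + eighth) = 6; eighth = 4.
Total: 8 + 8 + 6 + 6 + 6 + 3 + 12 + 12 + 2 + 6 + 4 = 73.
73 ÷ 18 = 4 complete bars with 1 left over.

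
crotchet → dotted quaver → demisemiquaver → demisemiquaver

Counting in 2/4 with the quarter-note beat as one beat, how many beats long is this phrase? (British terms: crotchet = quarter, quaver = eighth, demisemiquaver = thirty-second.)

2

One quarter-note beat = 8 thirty-second notes.
Working in thirty-second notes: crotchet = 8; dotted quaver = 6; demisemiquaver = 1; demisemiquaver = 1.
Adding: 8 + 6 + 1 + 1 = 16.
16 ÷ 8 = 2 beats.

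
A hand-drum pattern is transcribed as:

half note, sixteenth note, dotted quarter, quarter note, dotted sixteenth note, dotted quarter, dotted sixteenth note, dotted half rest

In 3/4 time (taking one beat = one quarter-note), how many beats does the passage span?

One quarter-note beat = 8 thirty-second notes.
Express everything in thirty-second notes: half note = 16; sixteenth note = 2; dotted quarter = 12; quarter note = 8; dotted sixteenth note = 3; dotted quarter = 12; dotted sixteenth note = 3; dotted half rest = 24.
Adding: 16 + 2 + 12 + 8 + 3 + 12 + 3 + 24 = 80.
80 ÷ 8 = 10 beats.

10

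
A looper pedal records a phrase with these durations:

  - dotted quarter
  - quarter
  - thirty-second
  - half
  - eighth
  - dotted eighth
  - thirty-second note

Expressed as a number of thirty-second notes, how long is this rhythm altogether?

In thirty-second notes: dotted quarter = 12; quarter = 8; thirty-second = 1; half = 16; eighth = 4; dotted eighth = 6; thirty-second note = 1.
Adding: 12 + 8 + 1 + 16 + 4 + 6 + 1 = 48 thirty-second notes.

48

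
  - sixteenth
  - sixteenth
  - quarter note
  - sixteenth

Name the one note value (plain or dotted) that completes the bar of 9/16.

The bar of 9/16 = 9 sixteenth notes.
Convert each value to sixteenth notes: sixteenth = 1; sixteenth = 1; quarter note = 4; sixteenth = 1.
Altogether 1 + 1 + 4 + 1 = 7.
Remaining: 9 − 7 = 2 sixteenth notes, which is a eighth note.

eighth note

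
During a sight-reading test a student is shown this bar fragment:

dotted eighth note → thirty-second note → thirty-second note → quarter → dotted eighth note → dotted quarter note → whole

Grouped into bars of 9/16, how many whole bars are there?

One bar of 9/16 = 18 thirty-second notes.
Each duration in thirty-second notes: dotted eighth note = 6; thirty-second note = 1; thirty-second note = 1; quarter = 8; dotted eighth note = 6; dotted quarter note = 12; whole = 32.
Total: 6 + 1 + 1 + 8 + 6 + 12 + 32 = 66.
66 ÷ 18 = 3 complete bars with 12 left over.

3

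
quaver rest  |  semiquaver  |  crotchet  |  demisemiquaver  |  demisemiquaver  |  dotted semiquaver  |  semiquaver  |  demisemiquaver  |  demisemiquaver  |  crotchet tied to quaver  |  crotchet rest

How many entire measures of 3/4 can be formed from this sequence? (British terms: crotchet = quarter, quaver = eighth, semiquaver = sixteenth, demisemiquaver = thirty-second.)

1

One bar of 3/4 = 24 thirty-second notes.
Convert each value to thirty-second notes: quaver rest = 4; semiquaver = 2; crotchet = 8; demisemiquaver = 1; demisemiquaver = 1; dotted semiquaver = 3; semiquaver = 2; demisemiquaver = 1; demisemiquaver = 1; crotchet tied to quaver (crotchet + quaver) = 12; crotchet rest = 8.
Adding: 4 + 2 + 8 + 1 + 1 + 3 + 2 + 1 + 1 + 12 + 8 = 43.
43 ÷ 24 = 1 complete bar with 19 left over.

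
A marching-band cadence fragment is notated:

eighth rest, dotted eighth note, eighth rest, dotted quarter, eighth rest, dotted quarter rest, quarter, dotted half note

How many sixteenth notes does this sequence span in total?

37

Convert each value to sixteenth notes: eighth rest = 2; dotted eighth note = 3; eighth rest = 2; dotted quarter = 6; eighth rest = 2; dotted quarter rest = 6; quarter = 4; dotted half note = 12.
Sum: 2 + 3 + 2 + 6 + 2 + 6 + 4 + 12 = 37 sixteenth notes.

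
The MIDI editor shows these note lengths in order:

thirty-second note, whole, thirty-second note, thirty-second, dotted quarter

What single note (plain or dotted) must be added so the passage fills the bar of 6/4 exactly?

thirty-second note

The bar of 6/4 = 48 thirty-second notes.
Each duration in thirty-second notes: thirty-second note = 1; whole = 32; thirty-second note = 1; thirty-second = 1; dotted quarter = 12.
Altogether 1 + 32 + 1 + 1 + 12 = 47.
Remaining: 48 − 47 = 1 thirty-second note, which is a thirty-second note.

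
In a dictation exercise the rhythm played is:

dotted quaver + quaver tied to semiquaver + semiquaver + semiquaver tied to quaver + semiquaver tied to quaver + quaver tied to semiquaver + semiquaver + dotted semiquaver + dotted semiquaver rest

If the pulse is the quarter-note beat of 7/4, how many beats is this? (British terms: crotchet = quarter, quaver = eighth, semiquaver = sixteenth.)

5

One quarter-note beat = 8 thirty-second notes.
Each duration in thirty-second notes: dotted quaver = 6; quaver tied to semiquaver (quaver + semiquaver) = 6; semiquaver = 2; semiquaver tied to quaver (semiquaver + quaver) = 6; semiquaver tied to quaver (semiquaver + quaver) = 6; quaver tied to semiquaver (quaver + semiquaver) = 6; semiquaver = 2; dotted semiquaver = 3; dotted semiquaver rest = 3.
Altogether 6 + 6 + 2 + 6 + 6 + 6 + 2 + 3 + 3 = 40.
40 ÷ 8 = 5 beats.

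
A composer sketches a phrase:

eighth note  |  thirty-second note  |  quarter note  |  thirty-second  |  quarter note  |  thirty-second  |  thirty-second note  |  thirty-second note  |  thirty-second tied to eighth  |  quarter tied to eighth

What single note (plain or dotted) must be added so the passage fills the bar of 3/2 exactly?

The bar of 3/2 = 48 thirty-second notes.
In thirty-second notes: eighth note = 4; thirty-second note = 1; quarter note = 8; thirty-second = 1; quarter note = 8; thirty-second = 1; thirty-second note = 1; thirty-second note = 1; thirty-second tied to eighth (thirty-second + eighth) = 5; quarter tied to eighth (quarter + eighth) = 12.
Adding: 4 + 1 + 8 + 1 + 8 + 1 + 1 + 1 + 5 + 12 = 42.
Remaining: 48 − 42 = 6 thirty-second notes, which is a dotted eighth note.

dotted eighth note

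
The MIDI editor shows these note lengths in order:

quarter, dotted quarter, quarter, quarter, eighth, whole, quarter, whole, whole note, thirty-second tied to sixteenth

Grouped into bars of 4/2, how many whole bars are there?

2

One bar of 4/2 = 64 thirty-second notes.
Working in thirty-second notes: quarter = 8; dotted quarter = 12; quarter = 8; quarter = 8; eighth = 4; whole = 32; quarter = 8; whole = 32; whole note = 32; thirty-second tied to sixteenth (thirty-second + sixteenth) = 3.
Sum: 8 + 12 + 8 + 8 + 4 + 32 + 8 + 32 + 32 + 3 = 147.
147 ÷ 64 = 2 complete bars with 19 left over.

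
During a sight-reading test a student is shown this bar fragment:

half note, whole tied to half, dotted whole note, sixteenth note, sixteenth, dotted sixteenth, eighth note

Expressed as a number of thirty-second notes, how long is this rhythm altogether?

In thirty-second notes: half note = 16; whole tied to half (whole + half) = 48; dotted whole note = 48; sixteenth note = 2; sixteenth = 2; dotted sixteenth = 3; eighth note = 4.
Altogether 16 + 48 + 48 + 2 + 2 + 3 + 4 = 123 thirty-second notes.

123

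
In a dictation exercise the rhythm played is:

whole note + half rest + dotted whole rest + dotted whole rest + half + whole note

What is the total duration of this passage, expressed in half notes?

Express everything in half notes: whole note = 2; half rest = 1; dotted whole rest = 3; dotted whole rest = 3; half = 1; whole note = 2.
Total: 2 + 1 + 3 + 3 + 1 + 2 = 12 half notes.

12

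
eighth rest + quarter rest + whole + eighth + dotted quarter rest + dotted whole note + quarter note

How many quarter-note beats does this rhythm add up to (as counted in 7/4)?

One quarter-note beat = 2 eighth notes.
In eighth notes: eighth rest = 1; quarter rest = 2; whole = 8; eighth = 1; dotted quarter rest = 3; dotted whole note = 12; quarter note = 2.
Total: 1 + 2 + 8 + 1 + 3 + 12 + 2 = 29.
29 ÷ 2 = 14.5 beats.

14.5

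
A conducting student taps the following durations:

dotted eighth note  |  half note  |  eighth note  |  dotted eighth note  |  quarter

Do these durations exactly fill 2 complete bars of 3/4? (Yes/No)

One bar of 3/4 = 12 sixteenth notes, so 2 bars = 24.
Express everything in sixteenth notes: dotted eighth note = 3; half note = 8; eighth note = 2; dotted eighth note = 3; quarter = 4.
Altogether 3 + 8 + 2 + 3 + 4 = 20.
20 falls short of 24, so the answer is No.

No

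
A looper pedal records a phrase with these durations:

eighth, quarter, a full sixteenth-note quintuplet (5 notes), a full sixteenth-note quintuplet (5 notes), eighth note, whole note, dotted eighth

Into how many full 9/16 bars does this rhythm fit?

One bar of 9/16 = 9 sixteenth notes.
Convert each value to sixteenth notes: eighth = 2; quarter = 4; a full sixteenth-note quintuplet (5 notes) (five quintuplet sixteenths span one quarter) = 4; a full sixteenth-note quintuplet (5 notes) (five quintuplet sixteenths span one quarter) = 4; eighth note = 2; whole note = 16; dotted eighth = 3.
Total: 2 + 4 + 4 + 4 + 2 + 16 + 3 = 35.
35 ÷ 9 = 3 complete bars with 8 left over.

3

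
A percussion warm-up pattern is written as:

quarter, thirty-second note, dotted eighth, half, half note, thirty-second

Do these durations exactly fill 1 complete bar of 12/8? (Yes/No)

One bar of 12/8 = 48 thirty-second notes.
In thirty-second notes: quarter = 8; thirty-second note = 1; dotted eighth = 6; half = 16; half note = 16; thirty-second = 1.
Altogether 8 + 1 + 6 + 16 + 16 + 1 = 48.
48 equals 48, so the answer is Yes.

Yes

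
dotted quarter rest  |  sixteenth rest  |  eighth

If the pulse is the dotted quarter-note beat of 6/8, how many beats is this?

1.5

One dotted quarter-note beat = 6 sixteenth notes.
Working in sixteenth notes: dotted quarter rest = 6; sixteenth rest = 1; eighth = 2.
Sum: 6 + 1 + 2 = 9.
9 ÷ 6 = 1.5 beats.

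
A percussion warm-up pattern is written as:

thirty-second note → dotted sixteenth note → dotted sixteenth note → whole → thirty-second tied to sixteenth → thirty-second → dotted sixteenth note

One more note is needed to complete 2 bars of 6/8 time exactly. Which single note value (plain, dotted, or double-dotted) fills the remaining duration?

2 bars of 6/8 = 48 thirty-second notes.
Working in thirty-second notes: thirty-second note = 1; dotted sixteenth note = 3; dotted sixteenth note = 3; whole = 32; thirty-second tied to sixteenth (thirty-second + sixteenth) = 3; thirty-second = 1; dotted sixteenth note = 3.
Total: 1 + 3 + 3 + 32 + 3 + 1 + 3 = 46.
Remaining: 48 − 46 = 2 thirty-second notes, which is a sixteenth note.

sixteenth note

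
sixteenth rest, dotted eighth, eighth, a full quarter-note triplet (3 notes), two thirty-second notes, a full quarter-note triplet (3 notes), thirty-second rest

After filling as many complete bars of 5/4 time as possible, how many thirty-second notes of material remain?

7

One bar of 5/4 = 40 thirty-second notes.
Each duration in thirty-second notes: sixteenth rest = 2; dotted eighth = 6; eighth = 4; a full quarter-note triplet (3 notes) (three triplet quarters span one half) = 16; thirty-second note = 1; thirty-second note = 1; a full quarter-note triplet (3 notes) (three triplet quarters span one half) = 16; thirty-second rest = 1.
Altogether 2 + 6 + 4 + 16 + 1 + 1 + 16 + 1 = 47.
47 ÷ 40 = 1 complete bar with 7 thirty-second notes remaining.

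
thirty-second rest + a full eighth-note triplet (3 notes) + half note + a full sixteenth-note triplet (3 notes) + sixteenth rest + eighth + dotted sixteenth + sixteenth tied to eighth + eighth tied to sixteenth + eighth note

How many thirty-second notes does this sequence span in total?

54

Express everything in thirty-second notes: thirty-second rest = 1; a full eighth-note triplet (3 notes) (three triplet eighths span one quarter) = 8; half note = 16; a full sixteenth-note triplet (3 notes) (three triplet sixteenths span one eighth) = 4; sixteenth rest = 2; eighth = 4; dotted sixteenth = 3; sixteenth tied to eighth (sixteenth + eighth) = 6; eighth tied to sixteenth (eighth + sixteenth) = 6; eighth note = 4.
Sum: 1 + 8 + 16 + 4 + 2 + 4 + 3 + 6 + 6 + 4 = 54 thirty-second notes.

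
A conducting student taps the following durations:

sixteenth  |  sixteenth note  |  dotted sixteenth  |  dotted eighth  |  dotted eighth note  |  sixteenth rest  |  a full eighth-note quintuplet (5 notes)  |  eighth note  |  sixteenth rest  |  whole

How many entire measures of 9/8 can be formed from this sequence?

2

One bar of 9/8 = 36 thirty-second notes.
Working in thirty-second notes: sixteenth = 2; sixteenth note = 2; dotted sixteenth = 3; dotted eighth = 6; dotted eighth note = 6; sixteenth rest = 2; a full eighth-note quintuplet (5 notes) (five quintuplet eighths span one half) = 16; eighth note = 4; sixteenth rest = 2; whole = 32.
Altogether 2 + 2 + 3 + 6 + 6 + 2 + 16 + 4 + 2 + 32 = 75.
75 ÷ 36 = 2 complete bars with 3 left over.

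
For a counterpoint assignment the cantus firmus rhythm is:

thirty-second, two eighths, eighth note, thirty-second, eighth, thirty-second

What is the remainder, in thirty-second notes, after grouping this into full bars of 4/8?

One bar of 4/8 = 16 thirty-second notes.
Working in thirty-second notes: thirty-second = 1; eighth = 4; eighth = 4; eighth note = 4; thirty-second = 1; eighth = 4; thirty-second = 1.
Altogether 1 + 4 + 4 + 4 + 1 + 4 + 1 = 19.
19 ÷ 16 = 1 complete bar with 3 thirty-second notes remaining.

3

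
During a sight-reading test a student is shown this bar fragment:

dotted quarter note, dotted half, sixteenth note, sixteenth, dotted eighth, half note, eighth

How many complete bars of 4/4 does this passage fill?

One bar of 4/4 = 16 sixteenth notes.
In sixteenth notes: dotted quarter note = 6; dotted half = 12; sixteenth note = 1; sixteenth = 1; dotted eighth = 3; half note = 8; eighth = 2.
Altogether 6 + 12 + 1 + 1 + 3 + 8 + 2 = 33.
33 ÷ 16 = 2 complete bars with 1 left over.

2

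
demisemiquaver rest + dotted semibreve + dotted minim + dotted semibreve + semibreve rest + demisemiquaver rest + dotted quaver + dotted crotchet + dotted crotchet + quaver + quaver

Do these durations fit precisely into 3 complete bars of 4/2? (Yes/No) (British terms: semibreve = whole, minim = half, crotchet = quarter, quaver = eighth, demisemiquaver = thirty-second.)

Yes

One bar of 4/2 = 64 thirty-second notes, so 3 bars = 192.
In thirty-second notes: demisemiquaver rest = 1; dotted semibreve = 48; dotted minim = 24; dotted semibreve = 48; semibreve rest = 32; demisemiquaver rest = 1; dotted quaver = 6; dotted crotchet = 12; dotted crotchet = 12; quaver = 4; quaver = 4.
Total: 1 + 48 + 24 + 48 + 32 + 1 + 6 + 12 + 12 + 4 + 4 = 192.
192 equals 192, so the answer is Yes.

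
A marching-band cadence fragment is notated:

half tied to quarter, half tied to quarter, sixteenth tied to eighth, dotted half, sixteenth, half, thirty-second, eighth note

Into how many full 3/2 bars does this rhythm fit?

One bar of 3/2 = 48 thirty-second notes.
In thirty-second notes: half tied to quarter (half + quarter) = 24; half tied to quarter (half + quarter) = 24; sixteenth tied to eighth (sixteenth + eighth) = 6; dotted half = 24; sixteenth = 2; half = 16; thirty-second = 1; eighth note = 4.
Adding: 24 + 24 + 6 + 24 + 2 + 16 + 1 + 4 = 101.
101 ÷ 48 = 2 complete bars with 5 left over.

2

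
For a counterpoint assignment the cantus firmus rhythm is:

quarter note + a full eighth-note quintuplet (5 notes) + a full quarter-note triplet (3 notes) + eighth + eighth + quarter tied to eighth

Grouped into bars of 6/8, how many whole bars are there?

One bar of 6/8 = 6 eighth notes.
Working in eighth notes: quarter note = 2; a full eighth-note quintuplet (5 notes) (five quintuplet eighths span one half) = 4; a full quarter-note triplet (3 notes) (three triplet quarters span one half) = 4; eighth = 1; eighth = 1; quarter tied to eighth (quarter + eighth) = 3.
Sum: 2 + 4 + 4 + 1 + 1 + 3 = 15.
15 ÷ 6 = 2 complete bars with 3 left over.

2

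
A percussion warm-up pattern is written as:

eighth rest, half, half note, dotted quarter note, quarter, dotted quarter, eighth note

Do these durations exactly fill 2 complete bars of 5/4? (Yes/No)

No

One bar of 5/4 = 10 eighth notes, so 2 bars = 20.
Convert each value to eighth notes: eighth rest = 1; half = 4; half note = 4; dotted quarter note = 3; quarter = 2; dotted quarter = 3; eighth note = 1.
Altogether 1 + 4 + 4 + 3 + 2 + 3 + 1 = 18.
18 falls short of 20, so the answer is No.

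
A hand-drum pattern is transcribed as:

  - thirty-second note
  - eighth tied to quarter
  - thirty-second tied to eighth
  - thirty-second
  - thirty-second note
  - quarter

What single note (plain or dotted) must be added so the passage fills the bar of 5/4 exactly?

dotted quarter note

The bar of 5/4 = 40 thirty-second notes.
Express everything in thirty-second notes: thirty-second note = 1; eighth tied to quarter (eighth + quarter) = 12; thirty-second tied to eighth (thirty-second + eighth) = 5; thirty-second = 1; thirty-second note = 1; quarter = 8.
Altogether 1 + 12 + 5 + 1 + 1 + 8 = 28.
Remaining: 40 − 28 = 12 thirty-second notes, which is a dotted quarter note.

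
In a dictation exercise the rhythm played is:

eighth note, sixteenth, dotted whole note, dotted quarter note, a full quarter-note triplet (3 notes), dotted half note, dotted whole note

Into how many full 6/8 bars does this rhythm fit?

6

One bar of 6/8 = 12 sixteenth notes.
Working in sixteenth notes: eighth note = 2; sixteenth = 1; dotted whole note = 24; dotted quarter note = 6; a full quarter-note triplet (3 notes) (three triplet quarters span one half) = 8; dotted half note = 12; dotted whole note = 24.
Adding: 2 + 1 + 24 + 6 + 8 + 12 + 24 = 77.
77 ÷ 12 = 6 complete bars with 5 left over.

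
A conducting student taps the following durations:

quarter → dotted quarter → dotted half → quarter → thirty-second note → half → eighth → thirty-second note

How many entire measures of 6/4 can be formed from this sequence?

1

One bar of 6/4 = 48 thirty-second notes.
In thirty-second notes: quarter = 8; dotted quarter = 12; dotted half = 24; quarter = 8; thirty-second note = 1; half = 16; eighth = 4; thirty-second note = 1.
Altogether 8 + 12 + 24 + 8 + 1 + 16 + 4 + 1 = 74.
74 ÷ 48 = 1 complete bar with 26 left over.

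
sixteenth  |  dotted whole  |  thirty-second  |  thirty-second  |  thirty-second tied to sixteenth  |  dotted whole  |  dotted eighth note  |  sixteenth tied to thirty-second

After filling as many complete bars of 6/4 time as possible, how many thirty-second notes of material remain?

16

One bar of 6/4 = 48 thirty-second notes.
Express everything in thirty-second notes: sixteenth = 2; dotted whole = 48; thirty-second = 1; thirty-second = 1; thirty-second tied to sixteenth (thirty-second + sixteenth) = 3; dotted whole = 48; dotted eighth note = 6; sixteenth tied to thirty-second (sixteenth + thirty-second) = 3.
Total: 2 + 48 + 1 + 1 + 3 + 48 + 6 + 3 = 112.
112 ÷ 48 = 2 complete bars with 16 thirty-second notes remaining.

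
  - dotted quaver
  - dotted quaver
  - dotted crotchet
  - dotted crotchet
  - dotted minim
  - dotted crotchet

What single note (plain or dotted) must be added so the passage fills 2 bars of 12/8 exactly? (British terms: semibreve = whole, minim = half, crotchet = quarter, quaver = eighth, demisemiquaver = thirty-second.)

2 bars of 12/8 = 48 sixteenth notes.
Each duration in sixteenth notes: dotted quaver = 3; dotted quaver = 3; dotted crotchet = 6; dotted crotchet = 6; dotted minim = 12; dotted crotchet = 6.
Altogether 3 + 3 + 6 + 6 + 12 + 6 = 36.
Remaining: 48 − 36 = 12 sixteenth notes, which is a dotted half note.

dotted half note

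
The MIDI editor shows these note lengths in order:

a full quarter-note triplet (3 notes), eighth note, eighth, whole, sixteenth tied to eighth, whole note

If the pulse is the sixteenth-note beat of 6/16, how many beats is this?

47

One sixteenth-note beat = 2 thirty-second notes.
In thirty-second notes: a full quarter-note triplet (3 notes) (three triplet quarters span one half) = 16; eighth note = 4; eighth = 4; whole = 32; sixteenth tied to eighth (sixteenth + eighth) = 6; whole note = 32.
Altogether 16 + 4 + 4 + 32 + 6 + 32 = 94.
94 ÷ 2 = 47 beats.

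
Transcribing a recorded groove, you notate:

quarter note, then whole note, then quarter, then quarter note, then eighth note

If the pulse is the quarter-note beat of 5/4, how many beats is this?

7.5

One quarter-note beat = 2 eighth notes.
Convert each value to eighth notes: quarter note = 2; whole note = 8; quarter = 2; quarter note = 2; eighth note = 1.
Adding: 2 + 8 + 2 + 2 + 1 = 15.
15 ÷ 2 = 7.5 beats.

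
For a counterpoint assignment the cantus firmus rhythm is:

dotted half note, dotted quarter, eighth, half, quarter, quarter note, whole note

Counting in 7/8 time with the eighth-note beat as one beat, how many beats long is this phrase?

One eighth-note beat = 2 sixteenth notes.
Each duration in sixteenth notes: dotted half note = 12; dotted quarter = 6; eighth = 2; half = 8; quarter = 4; quarter note = 4; whole note = 16.
Altogether 12 + 6 + 2 + 8 + 4 + 4 + 16 = 52.
52 ÷ 2 = 26 beats.

26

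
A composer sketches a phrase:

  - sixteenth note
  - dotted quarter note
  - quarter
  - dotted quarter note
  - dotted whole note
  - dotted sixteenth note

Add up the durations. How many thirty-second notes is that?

In thirty-second notes: sixteenth note = 2; dotted quarter note = 12; quarter = 8; dotted quarter note = 12; dotted whole note = 48; dotted sixteenth note = 3.
Altogether 2 + 12 + 8 + 12 + 48 + 3 = 85 thirty-second notes.

85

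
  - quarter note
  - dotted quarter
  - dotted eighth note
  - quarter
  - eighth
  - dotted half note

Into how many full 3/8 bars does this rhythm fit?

5

One bar of 3/8 = 6 sixteenth notes.
In sixteenth notes: quarter note = 4; dotted quarter = 6; dotted eighth note = 3; quarter = 4; eighth = 2; dotted half note = 12.
Sum: 4 + 6 + 3 + 4 + 2 + 12 = 31.
31 ÷ 6 = 5 complete bars with 1 left over.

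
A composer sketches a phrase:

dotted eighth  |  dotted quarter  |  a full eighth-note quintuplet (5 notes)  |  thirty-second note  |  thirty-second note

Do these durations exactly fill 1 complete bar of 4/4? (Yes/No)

One bar of 4/4 = 32 thirty-second notes.
Convert each value to thirty-second notes: dotted eighth = 6; dotted quarter = 12; a full eighth-note quintuplet (5 notes) (five quintuplet eighths span one half) = 16; thirty-second note = 1; thirty-second note = 1.
Altogether 6 + 12 + 16 + 1 + 1 = 36.
36 exceeds 32, so the answer is No.

No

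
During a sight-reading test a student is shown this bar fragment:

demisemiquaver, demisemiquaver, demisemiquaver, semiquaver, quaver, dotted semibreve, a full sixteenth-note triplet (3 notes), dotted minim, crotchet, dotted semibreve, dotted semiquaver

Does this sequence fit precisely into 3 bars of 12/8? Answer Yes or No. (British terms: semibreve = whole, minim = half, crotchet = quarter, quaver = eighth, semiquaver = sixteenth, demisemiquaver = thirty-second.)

One bar of 12/8 = 48 thirty-second notes, so 3 bars = 144.
Working in thirty-second notes: demisemiquaver = 1; demisemiquaver = 1; demisemiquaver = 1; semiquaver = 2; quaver = 4; dotted semibreve = 48; a full sixteenth-note triplet (3 notes) (three triplet sixteenths span one eighth) = 4; dotted minim = 24; crotchet = 8; dotted semibreve = 48; dotted semiquaver = 3.
Adding: 1 + 1 + 1 + 2 + 4 + 48 + 4 + 24 + 8 + 48 + 3 = 144.
144 equals 144, so the answer is Yes.

Yes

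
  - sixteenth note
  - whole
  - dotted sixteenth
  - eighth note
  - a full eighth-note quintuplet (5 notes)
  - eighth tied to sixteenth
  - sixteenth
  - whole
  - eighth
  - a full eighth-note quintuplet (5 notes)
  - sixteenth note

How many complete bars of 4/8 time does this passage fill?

7

One bar of 4/8 = 16 thirty-second notes.
Convert each value to thirty-second notes: sixteenth note = 2; whole = 32; dotted sixteenth = 3; eighth note = 4; a full eighth-note quintuplet (5 notes) (five quintuplet eighths span one half) = 16; eighth tied to sixteenth (eighth + sixteenth) = 6; sixteenth = 2; whole = 32; eighth = 4; a full eighth-note quintuplet (5 notes) (five quintuplet eighths span one half) = 16; sixteenth note = 2.
Altogether 2 + 32 + 3 + 4 + 16 + 6 + 2 + 32 + 4 + 16 + 2 = 119.
119 ÷ 16 = 7 complete bars with 7 left over.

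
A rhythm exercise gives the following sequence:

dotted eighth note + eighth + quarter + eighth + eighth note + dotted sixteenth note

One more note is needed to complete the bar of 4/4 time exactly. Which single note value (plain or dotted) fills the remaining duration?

The bar of 4/4 = 32 thirty-second notes.
Convert each value to thirty-second notes: dotted eighth note = 6; eighth = 4; quarter = 8; eighth = 4; eighth note = 4; dotted sixteenth note = 3.
Sum: 6 + 4 + 8 + 4 + 4 + 3 = 29.
Remaining: 32 − 29 = 3 thirty-second notes, which is a dotted sixteenth note.

dotted sixteenth note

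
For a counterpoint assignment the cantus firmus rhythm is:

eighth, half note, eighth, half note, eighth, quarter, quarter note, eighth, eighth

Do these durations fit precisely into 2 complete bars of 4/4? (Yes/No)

One bar of 4/4 = 8 eighth notes, so 2 bars = 16.
Working in eighth notes: eighth = 1; half note = 4; eighth = 1; half note = 4; eighth = 1; quarter = 2; quarter note = 2; eighth = 1; eighth = 1.
Total: 1 + 4 + 1 + 4 + 1 + 2 + 2 + 1 + 1 = 17.
17 exceeds 16, so the answer is No.

No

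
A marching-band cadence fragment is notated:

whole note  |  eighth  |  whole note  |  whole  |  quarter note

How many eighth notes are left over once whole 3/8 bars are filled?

One bar of 3/8 = 3 eighth notes.
Convert each value to eighth notes: whole note = 8; eighth = 1; whole note = 8; whole = 8; quarter note = 2.
Total: 8 + 1 + 8 + 8 + 2 = 27.
27 ÷ 3 = 9 complete bars with 0 eighth notes remaining.

0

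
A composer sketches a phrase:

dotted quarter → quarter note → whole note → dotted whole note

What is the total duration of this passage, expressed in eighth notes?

25

Convert each value to eighth notes: dotted quarter = 3; quarter note = 2; whole note = 8; dotted whole note = 12.
Total: 3 + 2 + 8 + 12 = 25 eighth notes.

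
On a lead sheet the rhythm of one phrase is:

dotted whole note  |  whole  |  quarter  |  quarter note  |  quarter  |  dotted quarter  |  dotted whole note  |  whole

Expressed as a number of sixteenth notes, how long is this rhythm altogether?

Express everything in sixteenth notes: dotted whole note = 24; whole = 16; quarter = 4; quarter note = 4; quarter = 4; dotted quarter = 6; dotted whole note = 24; whole = 16.
Adding: 24 + 16 + 4 + 4 + 4 + 6 + 24 + 16 = 98 sixteenth notes.

98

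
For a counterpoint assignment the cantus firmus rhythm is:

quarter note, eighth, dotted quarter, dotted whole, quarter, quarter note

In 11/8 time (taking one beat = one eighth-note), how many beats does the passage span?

22

One eighth-note beat = 2 sixteenth notes.
Working in sixteenth notes: quarter note = 4; eighth = 2; dotted quarter = 6; dotted whole = 24; quarter = 4; quarter note = 4.
Altogether 4 + 2 + 6 + 24 + 4 + 4 = 44.
44 ÷ 2 = 22 beats.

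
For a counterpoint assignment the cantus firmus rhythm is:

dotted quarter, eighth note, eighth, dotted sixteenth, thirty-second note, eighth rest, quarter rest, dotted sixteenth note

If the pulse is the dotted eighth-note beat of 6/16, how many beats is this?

6.5

One dotted eighth-note beat = 6 thirty-second notes.
Convert each value to thirty-second notes: dotted quarter = 12; eighth note = 4; eighth = 4; dotted sixteenth = 3; thirty-second note = 1; eighth rest = 4; quarter rest = 8; dotted sixteenth note = 3.
Altogether 12 + 4 + 4 + 3 + 1 + 4 + 8 + 3 = 39.
39 ÷ 6 = 6.5 beats.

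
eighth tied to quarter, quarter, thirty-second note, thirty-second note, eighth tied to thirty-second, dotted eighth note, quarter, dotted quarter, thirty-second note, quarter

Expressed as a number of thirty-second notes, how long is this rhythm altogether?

62

Convert each value to thirty-second notes: eighth tied to quarter (eighth + quarter) = 12; quarter = 8; thirty-second note = 1; thirty-second note = 1; eighth tied to thirty-second (eighth + thirty-second) = 5; dotted eighth note = 6; quarter = 8; dotted quarter = 12; thirty-second note = 1; quarter = 8.
Adding: 12 + 8 + 1 + 1 + 5 + 6 + 8 + 12 + 1 + 8 = 62 thirty-second notes.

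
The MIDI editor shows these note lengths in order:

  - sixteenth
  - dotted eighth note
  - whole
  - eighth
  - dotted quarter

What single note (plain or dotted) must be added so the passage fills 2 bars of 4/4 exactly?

quarter note

2 bars of 4/4 = 32 sixteenth notes.
Express everything in sixteenth notes: sixteenth = 1; dotted eighth note = 3; whole = 16; eighth = 2; dotted quarter = 6.
Total: 1 + 3 + 16 + 2 + 6 = 28.
Remaining: 32 − 28 = 4 sixteenth notes, which is a quarter note.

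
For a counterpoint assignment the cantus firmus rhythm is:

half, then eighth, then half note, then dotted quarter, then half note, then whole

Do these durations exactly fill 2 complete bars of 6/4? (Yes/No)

Yes

One bar of 6/4 = 12 eighth notes, so 2 bars = 24.
Working in eighth notes: half = 4; eighth = 1; half note = 4; dotted quarter = 3; half note = 4; whole = 8.
Adding: 4 + 1 + 4 + 3 + 4 + 8 = 24.
24 equals 24, so the answer is Yes.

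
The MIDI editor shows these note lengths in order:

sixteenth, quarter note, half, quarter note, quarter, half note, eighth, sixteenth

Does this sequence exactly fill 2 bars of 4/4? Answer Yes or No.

One bar of 4/4 = 16 sixteenth notes, so 2 bars = 32.
In sixteenth notes: sixteenth = 1; quarter note = 4; half = 8; quarter note = 4; quarter = 4; half note = 8; eighth = 2; sixteenth = 1.
Adding: 1 + 4 + 8 + 4 + 4 + 8 + 2 + 1 = 32.
32 equals 32, so the answer is Yes.

Yes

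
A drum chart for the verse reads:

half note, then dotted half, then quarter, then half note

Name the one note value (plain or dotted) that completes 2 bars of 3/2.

whole note

2 bars of 3/2 = 12 quarter notes.
In quarter notes: half note = 2; dotted half = 3; quarter = 1; half note = 2.
Adding: 2 + 3 + 1 + 2 = 8.
Remaining: 12 − 8 = 4 quarter notes, which is a whole note.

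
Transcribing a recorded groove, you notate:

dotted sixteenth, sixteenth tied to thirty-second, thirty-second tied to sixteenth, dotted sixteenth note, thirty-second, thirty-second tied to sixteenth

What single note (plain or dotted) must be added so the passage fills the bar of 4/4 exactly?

The bar of 4/4 = 32 thirty-second notes.
Convert each value to thirty-second notes: dotted sixteenth = 3; sixteenth tied to thirty-second (sixteenth + thirty-second) = 3; thirty-second tied to sixteenth (thirty-second + sixteenth) = 3; dotted sixteenth note = 3; thirty-second = 1; thirty-second tied to sixteenth (thirty-second + sixteenth) = 3.
Sum: 3 + 3 + 3 + 3 + 1 + 3 = 16.
Remaining: 32 − 16 = 16 thirty-second notes, which is a half note.

half note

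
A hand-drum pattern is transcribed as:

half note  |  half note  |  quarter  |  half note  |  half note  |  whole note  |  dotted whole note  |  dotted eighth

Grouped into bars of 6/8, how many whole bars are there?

6

One bar of 6/8 = 12 sixteenth notes.
In sixteenth notes: half note = 8; half note = 8; quarter = 4; half note = 8; half note = 8; whole note = 16; dotted whole note = 24; dotted eighth = 3.
Adding: 8 + 8 + 4 + 8 + 8 + 16 + 24 + 3 = 79.
79 ÷ 12 = 6 complete bars with 7 left over.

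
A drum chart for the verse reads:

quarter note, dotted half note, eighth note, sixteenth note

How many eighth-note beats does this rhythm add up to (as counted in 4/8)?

One eighth-note beat = 2 sixteenth notes.
Express everything in sixteenth notes: quarter note = 4; dotted half note = 12; eighth note = 2; sixteenth note = 1.
Sum: 4 + 12 + 2 + 1 = 19.
19 ÷ 2 = 9.5 beats.

9.5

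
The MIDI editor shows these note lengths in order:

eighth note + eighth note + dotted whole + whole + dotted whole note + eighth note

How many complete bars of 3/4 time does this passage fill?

One bar of 3/4 = 6 eighth notes.
In eighth notes: eighth note = 1; eighth note = 1; dotted whole = 12; whole = 8; dotted whole note = 12; eighth note = 1.
Total: 1 + 1 + 12 + 8 + 12 + 1 = 35.
35 ÷ 6 = 5 complete bars with 5 left over.

5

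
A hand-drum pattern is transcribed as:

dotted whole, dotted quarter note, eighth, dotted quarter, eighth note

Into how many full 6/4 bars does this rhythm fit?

One bar of 6/4 = 12 eighth notes.
Each duration in eighth notes: dotted whole = 12; dotted quarter note = 3; eighth = 1; dotted quarter = 3; eighth note = 1.
Adding: 12 + 3 + 1 + 3 + 1 = 20.
20 ÷ 12 = 1 complete bar with 8 left over.

1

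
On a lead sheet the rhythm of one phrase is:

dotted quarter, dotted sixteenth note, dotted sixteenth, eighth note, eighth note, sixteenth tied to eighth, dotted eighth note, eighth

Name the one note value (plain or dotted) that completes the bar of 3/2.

dotted eighth note

The bar of 3/2 = 48 thirty-second notes.
In thirty-second notes: dotted quarter = 12; dotted sixteenth note = 3; dotted sixteenth = 3; eighth note = 4; eighth note = 4; sixteenth tied to eighth (sixteenth + eighth) = 6; dotted eighth note = 6; eighth = 4.
Total: 12 + 3 + 3 + 4 + 4 + 6 + 6 + 4 = 42.
Remaining: 48 − 42 = 6 thirty-second notes, which is a dotted eighth note.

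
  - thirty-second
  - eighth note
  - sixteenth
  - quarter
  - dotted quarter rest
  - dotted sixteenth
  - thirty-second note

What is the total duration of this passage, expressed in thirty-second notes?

Working in thirty-second notes: thirty-second = 1; eighth note = 4; sixteenth = 2; quarter = 8; dotted quarter rest = 12; dotted sixteenth = 3; thirty-second note = 1.
Altogether 1 + 4 + 2 + 8 + 12 + 3 + 1 = 31 thirty-second notes.

31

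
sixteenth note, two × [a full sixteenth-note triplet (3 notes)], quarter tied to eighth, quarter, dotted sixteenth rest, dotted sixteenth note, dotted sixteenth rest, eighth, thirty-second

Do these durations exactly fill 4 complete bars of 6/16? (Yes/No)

One bar of 6/16 = 12 thirty-second notes, so 4 bars = 48.
Express everything in thirty-second notes: sixteenth note = 2; a full sixteenth-note triplet (3 notes) (three triplet sixteenths span one eighth) = 4; a full sixteenth-note triplet (3 notes) (three triplet sixteenths span one eighth) = 4; quarter tied to eighth (quarter + eighth) = 12; quarter = 8; dotted sixteenth rest = 3; dotted sixteenth note = 3; dotted sixteenth rest = 3; eighth = 4; thirty-second = 1.
Sum: 2 + 4 + 4 + 12 + 8 + 3 + 3 + 3 + 4 + 1 = 44.
44 falls short of 48, so the answer is No.

No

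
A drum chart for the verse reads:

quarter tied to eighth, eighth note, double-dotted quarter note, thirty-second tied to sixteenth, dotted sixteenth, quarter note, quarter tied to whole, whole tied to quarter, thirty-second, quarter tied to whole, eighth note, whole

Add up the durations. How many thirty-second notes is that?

Express everything in thirty-second notes: quarter tied to eighth (quarter + eighth) = 12; eighth note = 4; double-dotted quarter note = 14; thirty-second tied to sixteenth (thirty-second + sixteenth) = 3; dotted sixteenth = 3; quarter note = 8; quarter tied to whole (quarter + whole) = 40; whole tied to quarter (whole + quarter) = 40; thirty-second = 1; quarter tied to whole (quarter + whole) = 40; eighth note = 4; whole = 32.
Total: 12 + 4 + 14 + 3 + 3 + 8 + 40 + 40 + 1 + 40 + 4 + 32 = 201 thirty-second notes.

201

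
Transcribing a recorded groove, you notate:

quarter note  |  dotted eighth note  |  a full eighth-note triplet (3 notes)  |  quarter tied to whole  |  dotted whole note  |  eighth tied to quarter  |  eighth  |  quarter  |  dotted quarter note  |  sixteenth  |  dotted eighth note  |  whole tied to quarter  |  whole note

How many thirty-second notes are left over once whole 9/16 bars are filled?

10

One bar of 9/16 = 9 sixteenth notes.
Each duration in sixteenth notes: quarter note = 4; dotted eighth note = 3; a full eighth-note triplet (3 notes) (three triplet eighths span one quarter) = 4; quarter tied to whole (quarter + whole) = 20; dotted whole note = 24; eighth tied to quarter (eighth + quarter) = 6; eighth = 2; quarter = 4; dotted quarter note = 6; sixteenth = 1; dotted eighth note = 3; whole tied to quarter (whole + quarter) = 20; whole note = 16.
Adding: 4 + 3 + 4 + 20 + 24 + 6 + 2 + 4 + 6 + 1 + 3 + 20 + 16 = 113.
113 ÷ 9 = 12 complete bars with 5 sixteenth notes remaining = 10 thirty-second notes.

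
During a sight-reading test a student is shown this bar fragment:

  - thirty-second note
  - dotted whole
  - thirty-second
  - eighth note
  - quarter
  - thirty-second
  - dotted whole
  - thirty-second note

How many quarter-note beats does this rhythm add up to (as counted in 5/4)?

14

One quarter-note beat = 8 thirty-second notes.
Working in thirty-second notes: thirty-second note = 1; dotted whole = 48; thirty-second = 1; eighth note = 4; quarter = 8; thirty-second = 1; dotted whole = 48; thirty-second note = 1.
Adding: 1 + 48 + 1 + 4 + 8 + 1 + 48 + 1 = 112.
112 ÷ 8 = 14 beats.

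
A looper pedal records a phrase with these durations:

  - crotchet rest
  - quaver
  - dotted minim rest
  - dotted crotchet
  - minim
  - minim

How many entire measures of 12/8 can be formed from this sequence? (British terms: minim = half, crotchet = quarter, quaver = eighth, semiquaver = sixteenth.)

1

One bar of 12/8 = 12 eighth notes.
Each duration in eighth notes: crotchet rest = 2; quaver = 1; dotted minim rest = 6; dotted crotchet = 3; minim = 4; minim = 4.
Altogether 2 + 1 + 6 + 3 + 4 + 4 = 20.
20 ÷ 12 = 1 complete bar with 8 left over.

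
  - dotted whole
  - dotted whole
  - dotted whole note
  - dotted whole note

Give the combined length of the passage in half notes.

12

Convert each value to half notes: dotted whole = 3; dotted whole = 3; dotted whole note = 3; dotted whole note = 3.
Total: 3 + 3 + 3 + 3 = 12 half notes.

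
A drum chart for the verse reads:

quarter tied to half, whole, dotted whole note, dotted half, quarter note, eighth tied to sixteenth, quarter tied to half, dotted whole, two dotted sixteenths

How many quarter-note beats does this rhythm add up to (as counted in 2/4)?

One quarter-note beat = 8 thirty-second notes.
In thirty-second notes: quarter tied to half (quarter + half) = 24; whole = 32; dotted whole note = 48; dotted half = 24; quarter note = 8; eighth tied to sixteenth (eighth + sixteenth) = 6; quarter tied to half (quarter + half) = 24; dotted whole = 48; dotted sixteenth = 3; dotted sixteenth = 3.
Adding: 24 + 32 + 48 + 24 + 8 + 6 + 24 + 48 + 3 + 3 = 220.
220 ÷ 8 = 27.5 beats.

27.5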